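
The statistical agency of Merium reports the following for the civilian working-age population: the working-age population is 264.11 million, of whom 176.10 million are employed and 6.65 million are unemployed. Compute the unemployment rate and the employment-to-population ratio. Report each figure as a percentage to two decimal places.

Unemployment rate ≈ 3.64%; employment-population ratio ≈ 66.68%.

Labor force = employed + unemployed = 176.10 + 6.65 = 182.75 million.
Unemployment rate = 6.65 / 182.75 = 3.64%.
Employment-population ratio = 176.10 / 264.11 = 66.68%.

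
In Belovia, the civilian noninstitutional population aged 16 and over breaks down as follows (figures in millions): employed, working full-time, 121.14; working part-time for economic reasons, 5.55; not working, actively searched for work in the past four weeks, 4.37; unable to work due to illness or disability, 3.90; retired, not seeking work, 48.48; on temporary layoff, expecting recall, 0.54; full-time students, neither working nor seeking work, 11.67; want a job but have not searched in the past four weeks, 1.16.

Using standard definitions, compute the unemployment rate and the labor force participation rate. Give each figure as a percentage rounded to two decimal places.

Unemployment rate ≈ 3.73%; labor force participation rate ≈ 66.87%.

Employed = 121.14 + 5.55 = 126.69 million (anyone who worked, including part-time for economic reasons, counts as employed).
Unemployed = 4.37 + 0.54 = 4.91 million (jobless and actively searching, or on temporary layoff).
Labor force = 126.69 + 4.91 = 131.60 million.
Not in labor force = 3.90 + 48.48 + 11.67 + 1.16 = 65.21 million (those not working and not actively searching are outside the labor force — including those who want a job but have given up searching).
Civilian working-age population = 131.60 + 65.21 = 196.81 million.
Unemployment rate = 4.91 / 131.60 = 3.73%.
Labor force participation rate = 131.60 / 196.81 = 66.87%.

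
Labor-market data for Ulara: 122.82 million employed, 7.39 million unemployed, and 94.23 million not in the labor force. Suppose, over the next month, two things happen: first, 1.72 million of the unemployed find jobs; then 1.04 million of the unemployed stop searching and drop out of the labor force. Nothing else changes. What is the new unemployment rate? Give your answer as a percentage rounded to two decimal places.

New unemployment rate ≈ 3.58%.

Initially, labor force = 122.82 + 7.39 = 130.21 million, so u = 7.39/130.21 = 5.68%.
After the first change, unemployed falls and employed rises by 1.72; labor force unchanged → E = 124.54, U = 5.67, labor force = 130.21 million.
After the second change, unemployed and labor force both fall by 1.04 → E = 124.54, U = 4.63, labor force = 129.17 million.
New unemployment rate = 4.63 / 129.17 = 3.58%.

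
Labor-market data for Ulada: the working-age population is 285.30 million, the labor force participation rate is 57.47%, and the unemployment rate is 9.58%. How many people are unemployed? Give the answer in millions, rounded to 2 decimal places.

About 15.71 million are unemployed.

Labor force = 0.5747 × 285.30 = 163.96 million.
Unemployed = 0.0958 × 163.96 ≈ 15.71 million.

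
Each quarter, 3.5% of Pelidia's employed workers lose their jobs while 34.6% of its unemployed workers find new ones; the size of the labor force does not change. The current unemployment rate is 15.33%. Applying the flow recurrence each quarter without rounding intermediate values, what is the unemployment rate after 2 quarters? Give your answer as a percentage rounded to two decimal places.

Unemployment rate after two quarters ≈ 11.54%.

With a fixed labor force, u_{t+1} = u_t + s·(1−u_t) − f·u_t = u_t·(1−s−f) + s.
Here 1−s−f = 0.619 and s = 0.035.
u_1 = 0.153300 × 0.619 + 0.035 = 0.129893.
u_2 = 0.129893 × 0.619 + 0.035 = 0.115404.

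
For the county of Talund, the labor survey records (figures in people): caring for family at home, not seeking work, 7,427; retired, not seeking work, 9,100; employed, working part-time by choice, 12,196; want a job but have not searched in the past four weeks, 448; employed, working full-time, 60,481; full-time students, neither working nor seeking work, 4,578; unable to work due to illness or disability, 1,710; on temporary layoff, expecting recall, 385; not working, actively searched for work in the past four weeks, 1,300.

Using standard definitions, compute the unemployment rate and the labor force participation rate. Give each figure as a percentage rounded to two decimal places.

Unemployment rate ≈ 2.27%; labor force participation rate ≈ 76.17%.

Employed = 12,196 + 60,481 = 72,677.
Unemployed = 385 + 1,300 = 1,685 (jobless and actively searching, or on temporary layoff).
Labor force = 72,677 + 1,685 = 74,362.
Not in labor force = 7,427 + 9,100 + 448 + 4,578 + 1,710 = 23,263 (those not working and not actively searching are outside the labor force — including those who want a job but have given up searching).
Civilian working-age population = 74,362 + 23,263 = 97,625.
Unemployment rate = 1,685 / 74,362 = 2.27%.
Labor force participation rate = 74,362 / 97,625 = 76.17%.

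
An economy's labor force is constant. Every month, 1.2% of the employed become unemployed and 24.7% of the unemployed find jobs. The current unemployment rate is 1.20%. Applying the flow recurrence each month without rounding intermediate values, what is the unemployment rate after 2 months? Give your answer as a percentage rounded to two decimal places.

With a fixed labor force, u_{t+1} = u_t + s·(1−u_t) − f·u_t = u_t·(1−s−f) + s.
Here 1−s−f = 0.741 and s = 0.012.
u_1 = 0.012000 × 0.741 + 0.012 = 0.020892.
u_2 = 0.020892 × 0.741 + 0.012 = 0.027481.

Unemployment rate after two months ≈ 2.75%.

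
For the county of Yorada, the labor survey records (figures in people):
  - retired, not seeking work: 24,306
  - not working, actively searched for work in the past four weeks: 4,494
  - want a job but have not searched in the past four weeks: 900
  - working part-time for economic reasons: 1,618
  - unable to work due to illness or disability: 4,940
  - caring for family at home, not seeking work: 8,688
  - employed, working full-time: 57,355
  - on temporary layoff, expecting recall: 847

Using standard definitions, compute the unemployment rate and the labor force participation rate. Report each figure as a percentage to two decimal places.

Unemployment rate ≈ 8.30%; labor force participation rate ≈ 62.35%.

Employed = 1,618 + 57,355 = 58,973 (anyone who worked, including part-time for economic reasons, counts as employed).
Unemployed = 4,494 + 847 = 5,341 (jobless and actively searching, or on temporary layoff).
Labor force = 58,973 + 5,341 = 64,314.
Not in labor force = 24,306 + 900 + 4,940 + 8,688 = 38,834 (those not working and not actively searching are outside the labor force — including those who want a job but have given up searching).
Civilian working-age population = 64,314 + 38,834 = 103,148.
Unemployment rate = 5,341 / 64,314 = 8.30%.
Labor force participation rate = 64,314 / 103,148 = 62.35%.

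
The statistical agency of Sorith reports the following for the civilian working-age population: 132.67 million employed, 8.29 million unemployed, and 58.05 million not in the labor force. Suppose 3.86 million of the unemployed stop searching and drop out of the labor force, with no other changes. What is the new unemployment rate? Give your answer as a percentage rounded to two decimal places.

New unemployment rate ≈ 3.23%.

Initially, labor force = 132.67 + 8.29 = 140.96 million, so u = 8.29/140.96 = 5.88%.
After the change, unemployed and labor force both fall by 3.86 → E = 132.67, U = 4.43, labor force = 137.10 million.
New unemployment rate = 4.43 / 137.10 = 3.23%.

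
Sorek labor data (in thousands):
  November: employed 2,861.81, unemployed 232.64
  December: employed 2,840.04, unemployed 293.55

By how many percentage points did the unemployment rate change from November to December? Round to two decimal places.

The unemployment rate changed by +1.85 percentage points.

November: labor force = 2,861.81 + 232.64 = 3,094.45; u = 232.64/3,094.45 = 7.52%.
December: labor force = 2,840.04 + 293.55 = 3,133.59; u = 293.55/3,133.59 = 9.37%.
Change = 9.37% − 7.52% = +1.85 pp.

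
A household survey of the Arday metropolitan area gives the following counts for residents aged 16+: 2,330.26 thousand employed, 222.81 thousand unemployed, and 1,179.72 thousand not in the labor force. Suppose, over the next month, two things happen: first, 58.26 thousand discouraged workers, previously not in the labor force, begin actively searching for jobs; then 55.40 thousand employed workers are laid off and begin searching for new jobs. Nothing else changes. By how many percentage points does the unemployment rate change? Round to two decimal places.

The unemployment rate changes by +4.16 percentage points.

Initially, labor force = 2,330.26 + 222.81 = 2,553.07 thousand, so u = 222.81/2,553.07 = 8.73%.
After the first change, unemployed and labor force both rise by 58.26 → E = 2,330.26, U = 281.07, labor force = 2,611.33 thousand.
After the second change, employed falls and unemployed rises by 55.40; labor force unchanged → E = 2,274.86, U = 336.47, labor force = 2,611.33 thousand.
New unemployment rate = 336.47 / 2,611.33 = 12.89%.
Change = 12.89% − 8.73% = +4.16 percentage points.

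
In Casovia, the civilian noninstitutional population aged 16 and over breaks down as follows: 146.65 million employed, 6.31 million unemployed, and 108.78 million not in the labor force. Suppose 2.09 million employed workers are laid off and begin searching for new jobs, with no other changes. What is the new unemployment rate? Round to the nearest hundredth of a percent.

Initially, labor force = 146.65 + 6.31 = 152.96 million, so u = 6.31/152.96 = 4.13%.
After the change, employed falls and unemployed rises by 2.09; labor force unchanged → E = 144.56, U = 8.40, labor force = 152.96 million.
New unemployment rate = 8.40 / 152.96 = 5.49%.

New unemployment rate ≈ 5.49%.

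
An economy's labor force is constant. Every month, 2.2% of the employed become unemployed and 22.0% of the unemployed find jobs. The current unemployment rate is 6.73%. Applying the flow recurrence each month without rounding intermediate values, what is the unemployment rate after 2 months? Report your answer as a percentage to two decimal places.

Unemployment rate after two months ≈ 7.73%.

With a fixed labor force, u_{t+1} = u_t + s·(1−u_t) − f·u_t = u_t·(1−s−f) + s.
Here 1−s−f = 0.758 and s = 0.022.
u_1 = 0.067300 × 0.758 + 0.022 = 0.073013.
u_2 = 0.073013 × 0.758 + 0.022 = 0.077344.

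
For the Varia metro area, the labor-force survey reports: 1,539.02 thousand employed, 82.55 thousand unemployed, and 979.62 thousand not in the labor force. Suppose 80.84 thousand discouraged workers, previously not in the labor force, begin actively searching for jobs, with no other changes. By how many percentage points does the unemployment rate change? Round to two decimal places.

The unemployment rate changes by +4.51 percentage points.

Initially, labor force = 1,539.02 + 82.55 = 1,621.57 thousand, so u = 82.55/1,621.57 = 5.09%.
After the change, unemployed and labor force both rise by 80.84 → E = 1,539.02, U = 163.39, labor force = 1,702.41 thousand.
New unemployment rate = 163.39 / 1,702.41 = 9.60%.
Change = 9.60% − 5.09% = +4.51 percentage points.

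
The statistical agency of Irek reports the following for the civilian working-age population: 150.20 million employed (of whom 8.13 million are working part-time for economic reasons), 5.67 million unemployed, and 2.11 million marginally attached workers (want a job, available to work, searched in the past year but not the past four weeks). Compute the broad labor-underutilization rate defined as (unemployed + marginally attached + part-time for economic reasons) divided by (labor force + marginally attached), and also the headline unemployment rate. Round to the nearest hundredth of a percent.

Broad underutilization rate ≈ 10.07%; headline unemployment rate ≈ 3.64%.

Labor force = 150.20 + 5.67 = 155.87 million.
Numerator = 5.67 + 2.11 + 8.13 = 15.91 million.
Denominator = 155.87 + 2.11 = 157.98 million.
Broad rate = 15.91 / 157.98 = 10.07%.
Headline unemployment rate = 5.67 / 155.87 = 3.64%.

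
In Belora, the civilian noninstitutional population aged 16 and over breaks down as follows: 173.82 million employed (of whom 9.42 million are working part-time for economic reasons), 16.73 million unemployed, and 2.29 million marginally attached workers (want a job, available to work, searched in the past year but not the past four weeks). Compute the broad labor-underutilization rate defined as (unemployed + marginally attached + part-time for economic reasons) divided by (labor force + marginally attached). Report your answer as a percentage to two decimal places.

Broad underutilization rate ≈ 14.75%.

Labor force = 173.82 + 16.73 = 190.55 million.
Numerator = 16.73 + 2.29 + 9.42 = 28.44 million.
Denominator = 190.55 + 2.29 = 192.84 million.
Broad rate = 28.44 / 192.84 = 14.75%.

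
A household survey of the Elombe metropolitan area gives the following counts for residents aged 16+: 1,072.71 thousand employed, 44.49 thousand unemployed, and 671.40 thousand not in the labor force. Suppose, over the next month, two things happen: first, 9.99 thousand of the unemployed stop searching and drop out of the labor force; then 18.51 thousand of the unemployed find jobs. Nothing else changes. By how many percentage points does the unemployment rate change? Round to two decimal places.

The unemployment rate changes by −2.54 percentage points.

Initially, labor force = 1,072.71 + 44.49 = 1,117.20 thousand, so u = 44.49/1,117.20 = 3.98%.
After the first change, unemployed and labor force both fall by 9.99 → E = 1,072.71, U = 34.50, labor force = 1,107.21 thousand.
After the second change, unemployed falls and employed rises by 18.51; labor force unchanged → E = 1,091.22, U = 15.99, labor force = 1,107.21 thousand.
New unemployment rate = 15.99 / 1,107.21 = 1.44%.
Change = 1.44% − 3.98% = −2.54 percentage points.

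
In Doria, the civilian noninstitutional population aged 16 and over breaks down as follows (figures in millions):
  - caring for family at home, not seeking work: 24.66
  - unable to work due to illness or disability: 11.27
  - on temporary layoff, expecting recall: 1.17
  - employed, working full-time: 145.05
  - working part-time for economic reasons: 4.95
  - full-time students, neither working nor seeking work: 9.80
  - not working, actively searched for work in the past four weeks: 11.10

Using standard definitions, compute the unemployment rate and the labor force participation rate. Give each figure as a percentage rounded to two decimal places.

Unemployment rate ≈ 7.56%; labor force participation rate ≈ 78.01%.

Employed = 145.05 + 4.95 = 150.00 million (anyone who worked, including part-time for economic reasons, counts as employed).
Unemployed = 1.17 + 11.10 = 12.27 million (jobless and actively searching, or on temporary layoff).
Labor force = 150.00 + 12.27 = 162.27 million.
Not in labor force = 24.66 + 11.27 + 9.80 = 45.73 million (those not working and not actively searching are outside the labor force).
Civilian working-age population = 162.27 + 45.73 = 208.00 million.
Unemployment rate = 12.27 / 162.27 = 7.56%.
Labor force participation rate = 162.27 / 208.00 = 78.01%.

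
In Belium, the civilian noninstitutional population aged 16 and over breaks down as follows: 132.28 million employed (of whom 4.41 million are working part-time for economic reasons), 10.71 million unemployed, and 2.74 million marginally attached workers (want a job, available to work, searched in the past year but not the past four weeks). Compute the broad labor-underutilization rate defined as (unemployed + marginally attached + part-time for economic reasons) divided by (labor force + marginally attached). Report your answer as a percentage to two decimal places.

Labor force = 132.28 + 10.71 = 142.99 million.
Numerator = 10.71 + 2.74 + 4.41 = 17.86 million.
Denominator = 142.99 + 2.74 = 145.73 million.
Broad rate = 17.86 / 145.73 = 12.26%.

Broad underutilization rate ≈ 12.26%.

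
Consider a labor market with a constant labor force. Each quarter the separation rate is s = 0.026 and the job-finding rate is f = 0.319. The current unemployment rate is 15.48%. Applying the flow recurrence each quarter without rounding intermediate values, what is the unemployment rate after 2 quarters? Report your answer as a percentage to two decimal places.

Unemployment rate after two quarters ≈ 10.94%.

With a fixed labor force, u_{t+1} = u_t + s·(1−u_t) − f·u_t = u_t·(1−s−f) + s.
Here 1−s−f = 0.655 and s = 0.026.
u_1 = 0.154800 × 0.655 + 0.026 = 0.127394.
u_2 = 0.127394 × 0.655 + 0.026 = 0.109443.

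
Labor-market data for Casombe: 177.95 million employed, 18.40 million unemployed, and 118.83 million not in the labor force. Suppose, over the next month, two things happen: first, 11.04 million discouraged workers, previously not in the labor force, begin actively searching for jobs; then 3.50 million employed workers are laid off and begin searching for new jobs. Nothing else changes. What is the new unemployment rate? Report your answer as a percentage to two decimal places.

Initially, labor force = 177.95 + 18.40 = 196.35 million, so u = 18.40/196.35 = 9.37%.
After the first change, unemployed and labor force both rise by 11.04 → E = 177.95, U = 29.44, labor force = 207.39 million.
After the second change, employed falls and unemployed rises by 3.50; labor force unchanged → E = 174.45, U = 32.94, labor force = 207.39 million.
New unemployment rate = 32.94 / 207.39 = 15.88%.

New unemployment rate ≈ 15.88%.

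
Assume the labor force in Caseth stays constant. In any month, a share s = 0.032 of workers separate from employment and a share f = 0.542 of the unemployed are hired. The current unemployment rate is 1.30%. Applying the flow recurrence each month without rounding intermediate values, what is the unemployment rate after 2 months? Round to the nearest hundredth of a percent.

With a fixed labor force, u_{t+1} = u_t + s·(1−u_t) − f·u_t = u_t·(1−s−f) + s.
Here 1−s−f = 0.426 and s = 0.032.
u_1 = 0.013000 × 0.426 + 0.032 = 0.037538.
u_2 = 0.037538 × 0.426 + 0.032 = 0.047991.

Unemployment rate after two months ≈ 4.80%.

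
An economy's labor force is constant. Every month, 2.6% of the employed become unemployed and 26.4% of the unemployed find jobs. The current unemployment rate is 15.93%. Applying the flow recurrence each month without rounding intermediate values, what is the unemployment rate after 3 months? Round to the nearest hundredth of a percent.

With a fixed labor force, u_{t+1} = u_t + s·(1−u_t) − f·u_t = u_t·(1−s−f) + s.
Here 1−s−f = 0.710 and s = 0.026.
u_1 = 0.159300 × 0.710 + 0.026 = 0.139103.
u_2 = 0.139103 × 0.710 + 0.026 = 0.124763.
u_3 = 0.124763 × 0.710 + 0.026 = 0.114582.

Unemployment rate after three months ≈ 11.46%.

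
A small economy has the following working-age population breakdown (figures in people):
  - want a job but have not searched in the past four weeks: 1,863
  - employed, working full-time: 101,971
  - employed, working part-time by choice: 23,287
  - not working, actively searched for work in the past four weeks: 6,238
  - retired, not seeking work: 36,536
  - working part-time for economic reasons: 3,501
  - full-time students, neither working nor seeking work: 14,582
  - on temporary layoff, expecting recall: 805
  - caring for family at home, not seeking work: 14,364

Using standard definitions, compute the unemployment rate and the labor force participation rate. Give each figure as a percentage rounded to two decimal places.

Employed = 101,971 + 23,287 + 3,501 = 128,759 (anyone who worked, including part-time for economic reasons, counts as employed).
Unemployed = 6,238 + 805 = 7,043 (jobless and actively searching, or on temporary layoff).
Labor force = 128,759 + 7,043 = 135,802.
Not in labor force = 1,863 + 36,536 + 14,582 + 14,364 = 67,345 (those not working and not actively searching are outside the labor force — including those who want a job but have given up searching).
Civilian working-age population = 135,802 + 67,345 = 203,147.
Unemployment rate = 7,043 / 135,802 = 5.19%.
Labor force participation rate = 135,802 / 203,147 = 66.85%.

Unemployment rate ≈ 5.19%; labor force participation rate ≈ 66.85%.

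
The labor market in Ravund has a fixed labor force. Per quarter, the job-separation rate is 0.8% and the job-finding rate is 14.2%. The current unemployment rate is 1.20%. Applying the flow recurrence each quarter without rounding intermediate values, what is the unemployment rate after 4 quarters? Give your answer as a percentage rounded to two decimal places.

Unemployment rate after four quarters ≈ 3.18%.

With a fixed labor force, u_{t+1} = u_t + s·(1−u_t) − f·u_t = u_t·(1−s−f) + s.
Here 1−s−f = 0.850 and s = 0.008.
u_1 = 0.012000 × 0.850 + 0.008 = 0.018200.
u_2 = 0.018200 × 0.850 + 0.008 = 0.023470.
u_3 = 0.023470 × 0.850 + 0.008 = 0.027950.
u_4 = 0.027950 × 0.850 + 0.008 = 0.031757.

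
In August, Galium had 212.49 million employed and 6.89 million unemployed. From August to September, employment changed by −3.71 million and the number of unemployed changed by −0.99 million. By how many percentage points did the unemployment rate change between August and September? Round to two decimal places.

The unemployment rate changed by −0.39 percentage points.

August: labor force = 212.49 + 6.89 = 219.38; u = 6.89/219.38 = 3.14%.
September: labor force = 208.78 + 5.90 = 214.68; u = 5.90/214.68 = 2.75%.
Change = 2.75% − 3.14% = −0.39 pp.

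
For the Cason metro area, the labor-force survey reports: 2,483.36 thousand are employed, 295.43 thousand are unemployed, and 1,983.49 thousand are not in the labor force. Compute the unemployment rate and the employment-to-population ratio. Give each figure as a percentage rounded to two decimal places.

Unemployment rate ≈ 10.63%; employment-population ratio ≈ 52.15%.

Labor force = employed + unemployed = 2,483.36 + 295.43 = 2,778.79 thousand.
Working-age population = 2,778.79 + 1,983.49 = 4,762.28 thousand.
Unemployment rate = 295.43 / 2,778.79 = 10.63%.
Employment-population ratio = 2,483.36 / 4,762.28 = 52.15%.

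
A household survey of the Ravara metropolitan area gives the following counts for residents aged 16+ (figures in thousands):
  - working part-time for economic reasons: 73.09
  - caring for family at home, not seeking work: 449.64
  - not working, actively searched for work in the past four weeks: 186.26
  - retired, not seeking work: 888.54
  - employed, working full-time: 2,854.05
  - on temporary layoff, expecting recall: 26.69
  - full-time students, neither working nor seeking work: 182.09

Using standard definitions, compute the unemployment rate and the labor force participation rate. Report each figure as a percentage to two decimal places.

Unemployment rate ≈ 6.78%; labor force participation rate ≈ 67.38%.

Employed = 73.09 + 2,854.05 = 2,927.14 thousand (anyone who worked, including part-time for economic reasons, counts as employed).
Unemployed = 186.26 + 26.69 = 212.95 thousand (jobless and actively searching, or on temporary layoff).
Labor force = 2,927.14 + 212.95 = 3,140.09 thousand.
Not in labor force = 449.64 + 888.54 + 182.09 = 1,520.27 thousand (those not working and not actively searching are outside the labor force).
Civilian working-age population = 3,140.09 + 1,520.27 = 4,660.36 thousand.
Unemployment rate = 212.95 / 3,140.09 = 6.78%.
Labor force participation rate = 3,140.09 / 4,660.36 = 67.38%.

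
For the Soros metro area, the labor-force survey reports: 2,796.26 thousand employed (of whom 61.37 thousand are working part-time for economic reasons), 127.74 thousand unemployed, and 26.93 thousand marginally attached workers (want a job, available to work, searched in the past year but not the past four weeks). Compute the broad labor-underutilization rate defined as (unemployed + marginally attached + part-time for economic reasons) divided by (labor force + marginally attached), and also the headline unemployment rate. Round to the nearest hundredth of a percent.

Labor force = 2,796.26 + 127.74 = 2,924.00 thousand.
Numerator = 127.74 + 26.93 + 61.37 = 216.04 thousand.
Denominator = 2,924.00 + 26.93 = 2,950.93 thousand.
Broad rate = 216.04 / 2,950.93 = 7.32%.
Headline unemployment rate = 127.74 / 2,924.00 = 4.37%.

Broad underutilization rate ≈ 7.32%; headline unemployment rate ≈ 4.37%.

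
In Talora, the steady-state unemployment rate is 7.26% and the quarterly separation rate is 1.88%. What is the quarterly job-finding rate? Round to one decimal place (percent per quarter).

Job-finding rate ≈ 24.0% per quarter.

From u* = s/(s+f): f = s·(1−u)/u.
f = 1.88 × (1 − 0.0726) / 0.0726 = 1.7435 / 0.0726 ≈ 24.0% per quarter.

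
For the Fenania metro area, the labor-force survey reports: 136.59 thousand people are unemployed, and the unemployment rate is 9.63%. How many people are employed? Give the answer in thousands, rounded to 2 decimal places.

About 1,281.79 thousand are employed.

Labor force = U / u = 136.59 / 0.0963 ≈ 1,418.38 thousand.
Employed = labor force − unemployed = 1,418.38 − 136.59 = 1,281.79 thousand.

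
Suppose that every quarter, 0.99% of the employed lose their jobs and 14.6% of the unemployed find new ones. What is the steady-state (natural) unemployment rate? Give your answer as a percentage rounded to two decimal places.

Steady-state unemployment rate ≈ 6.35%.

At steady state the flows balance: s·E = f·U, so U/(E+U) = s/(s+f).
u* = 0.99 / (0.99 + 14.6) = 0.99 / 15.59 = 6.35%.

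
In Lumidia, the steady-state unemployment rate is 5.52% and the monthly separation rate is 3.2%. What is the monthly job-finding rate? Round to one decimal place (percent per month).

From u* = s/(s+f): f = s·(1−u)/u.
f = 3.2 × (1 − 0.0552) / 0.0552 = 3.0234 / 0.0552 ≈ 54.8% per month.

Job-finding rate ≈ 54.8% per month.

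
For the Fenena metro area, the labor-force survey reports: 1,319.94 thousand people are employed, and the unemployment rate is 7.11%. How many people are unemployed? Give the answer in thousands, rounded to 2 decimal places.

Let U be the number unemployed. The labor force is E + U, and U/(E+U) = 0.0711.
So U = 0.0711 × 1,319.94 / (1 − 0.0711) = 93.8477 / 0.9289 ≈ 101.03 thousand.

About 101.03 thousand are unemployed.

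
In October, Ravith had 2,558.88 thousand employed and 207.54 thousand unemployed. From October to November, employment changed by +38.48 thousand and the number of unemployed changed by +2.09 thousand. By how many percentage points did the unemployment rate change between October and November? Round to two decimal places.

October: labor force = 2,558.88 + 207.54 = 2,766.42; u = 207.54/2,766.42 = 7.50%.
November: labor force = 2,597.36 + 209.63 = 2,806.99; u = 209.63/2,806.99 = 7.47%.
Change = 7.47% − 7.50% = −0.03 pp.

The unemployment rate changed by −0.03 percentage points.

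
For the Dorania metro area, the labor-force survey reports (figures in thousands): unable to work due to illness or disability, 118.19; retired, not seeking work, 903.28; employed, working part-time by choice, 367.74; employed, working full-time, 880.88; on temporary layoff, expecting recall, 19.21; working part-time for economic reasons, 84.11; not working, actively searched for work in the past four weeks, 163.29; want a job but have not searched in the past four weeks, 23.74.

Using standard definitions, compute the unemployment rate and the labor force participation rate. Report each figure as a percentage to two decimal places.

Unemployment rate ≈ 12.04%; labor force participation rate ≈ 59.18%.

Employed = 367.74 + 880.88 + 84.11 = 1,332.73 thousand (anyone who worked, including part-time for economic reasons, counts as employed).
Unemployed = 19.21 + 163.29 = 182.50 thousand (jobless and actively searching, or on temporary layoff).
Labor force = 1,332.73 + 182.50 = 1,515.23 thousand.
Not in labor force = 118.19 + 903.28 + 23.74 = 1,045.21 thousand (those not working and not actively searching are outside the labor force — including those who want a job but have given up searching).
Civilian working-age population = 1,515.23 + 1,045.21 = 2,560.44 thousand.
Unemployment rate = 182.50 / 1,515.23 = 12.04%.
Labor force participation rate = 1,515.23 / 2,560.44 = 59.18%.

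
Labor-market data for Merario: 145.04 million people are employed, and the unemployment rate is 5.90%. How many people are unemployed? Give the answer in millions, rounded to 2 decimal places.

About 9.09 million are unemployed.

Let U be the number unemployed. The labor force is E + U, and U/(E+U) = 0.0590.
So U = 0.0590 × 145.04 / (1 − 0.0590) = 8.5574 / 0.9410 ≈ 9.09 million.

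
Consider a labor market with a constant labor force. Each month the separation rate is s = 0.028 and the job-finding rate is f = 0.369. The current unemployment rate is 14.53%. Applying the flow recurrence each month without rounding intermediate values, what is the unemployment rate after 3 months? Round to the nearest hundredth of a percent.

Unemployment rate after three months ≈ 8.69%.

With a fixed labor force, u_{t+1} = u_t + s·(1−u_t) − f·u_t = u_t·(1−s−f) + s.
Here 1−s−f = 0.603 and s = 0.028.
u_1 = 0.145300 × 0.603 + 0.028 = 0.115616.
u_2 = 0.115616 × 0.603 + 0.028 = 0.097716.
u_3 = 0.097716 × 0.603 + 0.028 = 0.086923.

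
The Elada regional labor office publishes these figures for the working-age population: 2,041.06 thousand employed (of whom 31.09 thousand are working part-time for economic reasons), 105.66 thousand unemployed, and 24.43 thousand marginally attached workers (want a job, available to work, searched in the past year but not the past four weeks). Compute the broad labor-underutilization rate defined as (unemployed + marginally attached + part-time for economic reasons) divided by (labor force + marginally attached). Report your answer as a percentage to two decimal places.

Broad underutilization rate ≈ 7.42%.

Labor force = 2,041.06 + 105.66 = 2,146.72 thousand.
Numerator = 105.66 + 24.43 + 31.09 = 161.18 thousand.
Denominator = 2,146.72 + 24.43 = 2,171.15 thousand.
Broad rate = 161.18 / 2,171.15 = 7.42%.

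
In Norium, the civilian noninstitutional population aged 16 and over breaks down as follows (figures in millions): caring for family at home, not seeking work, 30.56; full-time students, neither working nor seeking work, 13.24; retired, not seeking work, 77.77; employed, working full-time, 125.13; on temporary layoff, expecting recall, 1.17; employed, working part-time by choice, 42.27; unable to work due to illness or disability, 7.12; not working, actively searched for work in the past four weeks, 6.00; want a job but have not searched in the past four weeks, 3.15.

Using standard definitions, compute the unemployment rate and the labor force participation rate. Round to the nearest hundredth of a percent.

Unemployment rate ≈ 4.11%; labor force participation rate ≈ 56.97%.

Employed = 125.13 + 42.27 = 167.40 million.
Unemployed = 1.17 + 6.00 = 7.17 million (jobless and actively searching, or on temporary layoff).
Labor force = 167.40 + 7.17 = 174.57 million.
Not in labor force = 30.56 + 13.24 + 77.77 + 7.12 + 3.15 = 131.84 million (those not working and not actively searching are outside the labor force — including those who want a job but have given up searching).
Civilian working-age population = 174.57 + 131.84 = 306.41 million.
Unemployment rate = 7.17 / 174.57 = 4.11%.
Labor force participation rate = 174.57 / 306.41 = 56.97%.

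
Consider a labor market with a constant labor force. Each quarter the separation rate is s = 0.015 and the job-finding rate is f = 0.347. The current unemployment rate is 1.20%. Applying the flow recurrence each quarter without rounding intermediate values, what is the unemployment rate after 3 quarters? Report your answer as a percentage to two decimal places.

With a fixed labor force, u_{t+1} = u_t + s·(1−u_t) − f·u_t = u_t·(1−s−f) + s.
Here 1−s−f = 0.638 and s = 0.015.
u_1 = 0.012000 × 0.638 + 0.015 = 0.022656.
u_2 = 0.022656 × 0.638 + 0.015 = 0.029455.
u_3 = 0.029455 × 0.638 + 0.015 = 0.033792.

Unemployment rate after three quarters ≈ 3.38%.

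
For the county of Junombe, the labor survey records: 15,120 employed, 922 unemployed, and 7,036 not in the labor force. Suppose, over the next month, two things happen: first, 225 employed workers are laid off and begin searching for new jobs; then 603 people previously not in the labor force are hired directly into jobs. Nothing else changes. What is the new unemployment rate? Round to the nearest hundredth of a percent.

New unemployment rate ≈ 6.89%.

Initially, labor force = 15,120 + 922 = 16,042, so u = 922/16,042 = 5.75%.
After the first change, employed falls and unemployed rises by 225; labor force unchanged → E = 14,895, U = 1,147, labor force = 16,042.
After the second change, employed and labor force both rise by 603; unemployed unchanged → E = 15,498, U = 1,147, labor force = 16,645.
New unemployment rate = 1,147 / 16,645 = 6.89%.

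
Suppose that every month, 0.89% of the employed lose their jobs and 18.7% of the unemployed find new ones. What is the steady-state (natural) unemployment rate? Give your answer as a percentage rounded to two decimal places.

At steady state the flows balance: s·E = f·U, so U/(E+U) = s/(s+f).
u* = 0.89 / (0.89 + 18.7) = 0.89 / 19.59 = 4.54%.

Steady-state unemployment rate ≈ 4.54%.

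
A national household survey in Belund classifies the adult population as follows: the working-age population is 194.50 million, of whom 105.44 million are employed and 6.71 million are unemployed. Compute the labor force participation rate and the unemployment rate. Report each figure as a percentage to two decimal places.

Labor force participation rate ≈ 57.66%; unemployment rate ≈ 5.98%.

Labor force = employed + unemployed = 105.44 + 6.71 = 112.15 million.
Unemployment rate = 6.71 / 112.15 = 5.98%.
Labor force participation rate = 112.15 / 194.50 = 57.66%.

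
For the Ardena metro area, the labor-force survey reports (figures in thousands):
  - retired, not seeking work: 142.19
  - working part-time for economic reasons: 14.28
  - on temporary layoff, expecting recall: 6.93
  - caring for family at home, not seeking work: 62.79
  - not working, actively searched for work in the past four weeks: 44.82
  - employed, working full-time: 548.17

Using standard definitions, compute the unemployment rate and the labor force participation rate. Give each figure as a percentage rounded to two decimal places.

Unemployment rate ≈ 8.43%; labor force participation rate ≈ 74.98%.

Employed = 14.28 + 548.17 = 562.45 thousand (anyone who worked, including part-time for economic reasons, counts as employed).
Unemployed = 6.93 + 44.82 = 51.75 thousand (jobless and actively searching, or on temporary layoff).
Labor force = 562.45 + 51.75 = 614.20 thousand.
Not in labor force = 142.19 + 62.79 = 204.98 thousand (those not working and not actively searching are outside the labor force).
Civilian working-age population = 614.20 + 204.98 = 819.18 thousand.
Unemployment rate = 51.75 / 614.20 = 8.43%.
Labor force participation rate = 614.20 / 819.18 = 74.98%.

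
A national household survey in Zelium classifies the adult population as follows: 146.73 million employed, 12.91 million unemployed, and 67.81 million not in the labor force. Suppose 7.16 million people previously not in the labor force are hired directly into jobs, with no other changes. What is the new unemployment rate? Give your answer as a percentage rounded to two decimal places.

New unemployment rate ≈ 7.74%.

Initially, labor force = 146.73 + 12.91 = 159.64 million, so u = 12.91/159.64 = 8.09%.
After the change, employed and labor force both rise by 7.16; unemployed unchanged → E = 153.89, U = 12.91, labor force = 166.80 million.
New unemployment rate = 12.91 / 166.80 = 7.74%.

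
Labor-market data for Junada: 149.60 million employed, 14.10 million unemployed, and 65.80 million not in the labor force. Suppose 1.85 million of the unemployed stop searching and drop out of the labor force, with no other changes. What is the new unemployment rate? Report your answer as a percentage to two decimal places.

Initially, labor force = 149.60 + 14.10 = 163.70 million, so u = 14.10/163.70 = 8.61%.
After the change, unemployed and labor force both fall by 1.85 → E = 149.60, U = 12.25, labor force = 161.85 million.
New unemployment rate = 12.25 / 161.85 = 7.57%.

New unemployment rate ≈ 7.57%.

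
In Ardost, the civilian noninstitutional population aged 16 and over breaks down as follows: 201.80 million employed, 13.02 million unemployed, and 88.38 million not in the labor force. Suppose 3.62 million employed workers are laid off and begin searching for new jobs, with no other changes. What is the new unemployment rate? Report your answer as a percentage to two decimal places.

Initially, labor force = 201.80 + 13.02 = 214.82 million, so u = 13.02/214.82 = 6.06%.
After the change, employed falls and unemployed rises by 3.62; labor force unchanged → E = 198.18, U = 16.64, labor force = 214.82 million.
New unemployment rate = 16.64 / 214.82 = 7.75%.

New unemployment rate ≈ 7.75%.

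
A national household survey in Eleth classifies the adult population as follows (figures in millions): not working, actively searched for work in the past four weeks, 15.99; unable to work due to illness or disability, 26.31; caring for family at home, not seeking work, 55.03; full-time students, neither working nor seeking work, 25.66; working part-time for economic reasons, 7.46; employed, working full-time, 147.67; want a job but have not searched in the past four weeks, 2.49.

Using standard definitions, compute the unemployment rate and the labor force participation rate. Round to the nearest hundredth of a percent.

Unemployment rate ≈ 9.34%; labor force participation rate ≈ 60.98%.

Employed = 7.46 + 147.67 = 155.13 million (anyone who worked, including part-time for economic reasons, counts as employed).
Unemployed = 15.99 million.
Labor force = 155.13 + 15.99 = 171.12 million.
Not in labor force = 26.31 + 55.03 + 25.66 + 2.49 = 109.49 million (those not working and not actively searching are outside the labor force — including those who want a job but have given up searching).
Civilian working-age population = 171.12 + 109.49 = 280.61 million.
Unemployment rate = 15.99 / 171.12 = 9.34%.
Labor force participation rate = 171.12 / 280.61 = 60.98%.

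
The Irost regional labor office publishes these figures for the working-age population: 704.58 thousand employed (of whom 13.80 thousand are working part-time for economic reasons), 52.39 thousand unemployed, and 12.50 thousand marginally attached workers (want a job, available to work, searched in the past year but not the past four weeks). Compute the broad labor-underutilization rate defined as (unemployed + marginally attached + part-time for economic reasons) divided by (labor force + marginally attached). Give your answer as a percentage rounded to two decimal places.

Labor force = 704.58 + 52.39 = 756.97 thousand.
Numerator = 52.39 + 12.50 + 13.80 = 78.69 thousand.
Denominator = 756.97 + 12.50 = 769.47 thousand.
Broad rate = 78.69 / 769.47 = 10.23%.

Broad underutilization rate ≈ 10.23%.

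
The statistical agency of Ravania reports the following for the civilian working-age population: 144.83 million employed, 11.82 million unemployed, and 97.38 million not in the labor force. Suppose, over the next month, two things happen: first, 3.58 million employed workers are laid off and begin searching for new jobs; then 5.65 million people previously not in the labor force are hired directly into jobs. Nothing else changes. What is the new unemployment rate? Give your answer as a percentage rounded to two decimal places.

Initially, labor force = 144.83 + 11.82 = 156.65 million, so u = 11.82/156.65 = 7.55%.
After the first change, employed falls and unemployed rises by 3.58; labor force unchanged → E = 141.25, U = 15.40, labor force = 156.65 million.
After the second change, employed and labor force both rise by 5.65; unemployed unchanged → E = 146.90, U = 15.40, labor force = 162.30 million.
New unemployment rate = 15.40 / 162.30 = 9.49%.

New unemployment rate ≈ 9.49%.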